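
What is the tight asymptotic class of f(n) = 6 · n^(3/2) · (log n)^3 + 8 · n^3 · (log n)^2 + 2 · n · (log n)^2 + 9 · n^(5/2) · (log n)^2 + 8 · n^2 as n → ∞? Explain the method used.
f(n) ∈ Θ(n^3 · (log n)^2)

Compare the terms by growth order. For large n, n^a · (log n)^b dominates n^a' · (log n)^b' iff a > a', or (a = a' and b > b'). Ranking the 5 terms shows the dominant one is 8 · n^3 · (log n)^2. Hence f(n) ∈ Θ(n^3 · (log n)^2).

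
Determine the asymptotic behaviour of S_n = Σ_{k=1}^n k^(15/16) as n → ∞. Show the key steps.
S_n ~ (16/31) · n^(31/16)

Integral comparison: Σ_{k=1}^n k^(15/16) = ∫_0^n x^(15/16) dx + O(n^(15/16)). The integral is n^(1 + 15/16) / (1 + 15/16) = n^((15+16)/16) / ((15+16)/16) = (16/31) · n^(31/16).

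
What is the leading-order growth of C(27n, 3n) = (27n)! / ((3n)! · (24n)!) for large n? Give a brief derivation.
C(27n, 3n) ~ (387420489/16777216)^(3n) · sqrt(9/(16π·3n))

Write N = 3n. Apply Stirling to each factorial:
  (9N)! ~ sqrt(2π·9N) · (9N/e)^(9N),
  N! ~ sqrt(2π N) · (N/e)^N,
  (8N)! ~ sqrt(2π·8N) · (8N/e)^(8N).
The exponential factors combine to (9N)^(9N) / (N^N · (8N)^(8N)) = 9^(9N)/8^(8N) = (9^9/8^8)^N = (387420489/16777216)^N.
The square-root prefactors combine to sqrt(2π·9N) / (sqrt(2π N)·sqrt(2π·8N)) = sqrt(9 / (2π·8·N)) = sqrt(9/(16π·3n)).
Substituting N = 3n: C(27n, 3n) ~ (387420489/16777216)^(3n) · sqrt(9/(16π·3n)).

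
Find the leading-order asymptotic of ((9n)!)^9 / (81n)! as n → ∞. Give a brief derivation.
((9n)!)^9/(81n)! ~ ((2π·9n)^(8/2) / 3) · 9^(−9·9n)  →  0

Write N = 9n. Stirling: N! ~ sqrt(2π N)(N/e)^N and (9N)! ~ sqrt(2π·9N)·(9N/e)^(9N).
  (N!)^9/(9N)! ~ (2π N)^(9/2) (N/e)^(9N) / [sqrt(2π·9N) (9N/e)^(9N)]
     = (2π N)^(9/2) / sqrt(2π·9N) · (N/(9N))^(9N)
     = (2π N)^((9−1)/2) / 3 · 9^(−9N).
Since 9^9 > 1, the factor 9^(−9N) decays exponentially, so the ratio → 0. Substituting N = 9n gives the stated form.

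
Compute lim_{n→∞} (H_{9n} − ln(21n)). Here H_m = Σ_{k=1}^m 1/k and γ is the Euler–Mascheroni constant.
lim = ln(3/7) + γ

By Euler-Maclaurin, H_m = ln m + γ + O(1/m). So
  H_{9n} − ln(21n) = ln(9n) + γ − ln(21n) + O(1/n)
                       = ln(9/21) + γ + O(1/n).
Hence the limit is ln(9/21) + γ (= ln(3/7)).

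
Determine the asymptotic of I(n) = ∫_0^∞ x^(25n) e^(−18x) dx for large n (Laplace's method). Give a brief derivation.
I(n) ~ (sqrt(2π·25n) / 18) · (25n/(18e))^(25n)

Write the integrand as exp(25n ln x − 18x) and set f(x) = 25n ln x − 18x. Then f'(x) = 25n/x − 18 = 0 at x* = 25n/18, and f''(x*) = −25n/x*^2 = −18^2/(25n). Laplace's method (interior maximum) gives
  I(n) ~ e^(f(x*)) · sqrt(2π / |f''(x*)|)
        = exp(25n ln(25n/18) − 25n) · sqrt(2π · 25n / 18^2)
        = (25n/18)^(25n) e^(−25n) · sqrt(2π·25n) / 18
        = (sqrt(2π·25n) / 18) · (25n/(18e))^(25n).
This matches Γ(25n+1)/18^(25n+1) with Stirling applied to Γ.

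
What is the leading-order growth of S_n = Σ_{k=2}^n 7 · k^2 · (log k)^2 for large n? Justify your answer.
S_n ~ 7 · n^3 · (log n)^2 / 3

By integral comparison, S_n = ∫_1^n 7 · x^2 · (log x)^2 dx + O(n^2 · (log n)^2). For the integral, the leading term of ∫_1^n x^2 (log x)^2 dx is n^3/3 · (log n)^2 (by repeated integration by parts; each step lowers the log-exponent and produces a relatively O(1/log n) correction). Hence S_n ~ 7 · n^3 · (log n)^2 / 3.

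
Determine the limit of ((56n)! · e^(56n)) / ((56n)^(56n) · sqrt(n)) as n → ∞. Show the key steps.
lim = sqrt(2π·56)

Stirling: (56n)! ~ sqrt(2π·56n) · (56n/e)^(56n). Hence
  (56n)! · e^(56n) / (56n)^(56n) ~ sqrt(2π·56n).
Dividing by sqrt(n): sqrt(2π·56n) / sqrt(n) = sqrt(2π·56) · n^((1−1)/2), so the limit is sqrt(2π·56).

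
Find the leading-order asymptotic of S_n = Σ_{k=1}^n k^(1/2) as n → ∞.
S_n ~ (2/3) · n^(3/2)

Integral comparison: Σ_{k=1}^n k^(1/2) = ∫_0^n x^(1/2) dx + O(n^(1/2)). The integral is n^(1 + 1/2) / (1 + 1/2) = n^((1+2)/2) / ((1+2)/2) = (2/3) · n^(3/2).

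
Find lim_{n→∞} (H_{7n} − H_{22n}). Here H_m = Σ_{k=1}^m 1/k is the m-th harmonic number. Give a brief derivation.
lim = ln(7/22)

Euler-Maclaurin gives H_m = ln m + γ + 1/(2m) + O(1/m^2). The γ and O(1/m) terms cancel in the difference:
  H_{7n} − H_{22n} = ln(7n) − ln(22n) + O(1/n) = ln(7/22) + O(1/n).
Hence the limit is ln(7/22).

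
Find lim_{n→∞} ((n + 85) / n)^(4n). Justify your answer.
lim = e^340

Rewrite as (1 + 85/n)^(4n). By the standard limit (1 + x/n)^n → e^x, we have (1 + 85/n)^n → e^85, and raising to the 4th power gives e^340.
More precisely, ln[(1 + 85/n)^(4n)] = 4n · ln(1 + 85/n) = 4n · (85/n + O(1/n^2)) = 340 + O(1/n) → 340.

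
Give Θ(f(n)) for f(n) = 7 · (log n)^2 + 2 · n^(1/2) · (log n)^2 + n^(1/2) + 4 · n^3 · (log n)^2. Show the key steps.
f(n) ∈ Θ(n^3 · (log n)^2)

Compare the terms by growth order. For large n, n^a · (log n)^b dominates n^a' · (log n)^b' iff a > a', or (a = a' and b > b'). Ranking the 4 terms shows the dominant one is 4 · n^3 · (log n)^2. Hence f(n) ∈ Θ(n^3 · (log n)^2).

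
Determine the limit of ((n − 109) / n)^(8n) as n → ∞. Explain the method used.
lim = e^(−872)

Rewrite as (1 − 109/n)^(8n). By the standard limit (1 + x/n)^n → e^x, we have (1 − 109/n)^n → e^(−109), and raising to the 8th power gives e^(−872).
More precisely, ln[(1 − 109/n)^(8n)] = 8n · ln(1 − 109/n) = 8n · (-109/n + O(1/n^2)) = -872 + O(1/n) → -872.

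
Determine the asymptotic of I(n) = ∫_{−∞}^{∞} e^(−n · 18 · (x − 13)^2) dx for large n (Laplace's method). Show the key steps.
I(n) = sqrt(π/(18n))

Here φ(x) = 18 · (x − 13)^2 has its unique minimum at x* = 13 with φ(x*) = 0 and φ''(x*) = 36. Laplace's method gives
  I(n) ~ e^(−n φ(x*)) · sqrt(2π / (n · φ''(x*))) = sqrt(2π / (36n)) = sqrt(π/(18n)).
This is exact: substituting u = (x − 13)·sqrt(18n) gives I(n) = (1/sqrt(18n)) ∫_{−∞}^{∞} e^(−u^2) du = sqrt(π/(18n)).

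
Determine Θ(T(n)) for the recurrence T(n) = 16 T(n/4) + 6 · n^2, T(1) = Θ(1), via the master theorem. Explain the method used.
T(n) = Θ(n^2 log n)

log_4 16 = 2, and f(n) = 6 · n^2 = Θ(n^(log_4 16)). This is Case 2 of the master theorem: T(n) = Θ(f(n) · log n) = Θ(n^2 log n).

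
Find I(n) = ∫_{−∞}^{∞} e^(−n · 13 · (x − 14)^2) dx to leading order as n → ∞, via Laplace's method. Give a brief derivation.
I(n) = sqrt(π/(13n))

Here φ(x) = 13 · (x − 14)^2 has its unique minimum at x* = 14 with φ(x*) = 0 and φ''(x*) = 26. Laplace's method gives
  I(n) ~ e^(−n φ(x*)) · sqrt(2π / (n · φ''(x*))) = sqrt(2π / (26n)) = sqrt(π/(13n)).
This is exact: substituting u = (x − 14)·sqrt(13n) gives I(n) = (1/sqrt(13n)) ∫_{−∞}^{∞} e^(−u^2) du = sqrt(π/(13n)).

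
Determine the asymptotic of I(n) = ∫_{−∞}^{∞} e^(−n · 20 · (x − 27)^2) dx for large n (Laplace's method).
I(n) = sqrt(π/(20n))

Here φ(x) = 20 · (x − 27)^2 has its unique minimum at x* = 27 with φ(x*) = 0 and φ''(x*) = 40. Laplace's method gives
  I(n) ~ e^(−n φ(x*)) · sqrt(2π / (n · φ''(x*))) = sqrt(2π / (40n)) = sqrt(π/(20n)).
This is exact: substituting u = (x − 27)·sqrt(20n) gives I(n) = (1/sqrt(20n)) ∫_{−∞}^{∞} e^(−u^2) du = sqrt(π/(20n)).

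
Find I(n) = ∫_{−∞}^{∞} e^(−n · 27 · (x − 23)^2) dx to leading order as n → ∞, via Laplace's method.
I(n) = sqrt(π/(27n))

Here φ(x) = 27 · (x − 23)^2 has its unique minimum at x* = 23 with φ(x*) = 0 and φ''(x*) = 54. Laplace's method gives
  I(n) ~ e^(−n φ(x*)) · sqrt(2π / (n · φ''(x*))) = sqrt(2π / (54n)) = sqrt(π/(27n)).
This is exact: substituting u = (x − 23)·sqrt(27n) gives I(n) = (1/sqrt(27n)) ∫_{−∞}^{∞} e^(−u^2) du = sqrt(π/(27n)).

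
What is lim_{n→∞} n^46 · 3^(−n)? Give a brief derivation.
lim = 0

Exponentials with base > 1 dominate every fixed polynomial: for any fixed c, n^c / 3^n → 0 as n → ∞ (e.g. by the ratio test, or by writing 3^n = e^(n ln 3) and noting e^(n ln 3) / n^c → ∞). Hence n^46 · 3^(−n) = n^46 / 3^n → 0.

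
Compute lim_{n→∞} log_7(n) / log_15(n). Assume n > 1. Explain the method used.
lim = ln(15) / ln(7) = log_7(15)

Change of base: log_7(n) = ln n / ln 7 and log_15(n) = ln n / ln 15. The ratio is (ln n / ln 7) · (ln 15 / ln n) = ln 15 / ln 7, a constant independent of n. So the limit is ln 15 / ln 7 = log_7(15).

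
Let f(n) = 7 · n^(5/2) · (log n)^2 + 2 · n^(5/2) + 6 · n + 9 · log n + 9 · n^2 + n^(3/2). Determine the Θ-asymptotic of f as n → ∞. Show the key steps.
f(n) ∈ Θ(n^(5/2) · (log n)^2)

Compare the terms by growth order. For large n, n^a · (log n)^b dominates n^a' · (log n)^b' iff a > a', or (a = a' and b > b'). Ranking the 6 terms shows the dominant one is 7 · n^(5/2) · (log n)^2. Hence f(n) ∈ Θ(n^(5/2) · (log n)^2).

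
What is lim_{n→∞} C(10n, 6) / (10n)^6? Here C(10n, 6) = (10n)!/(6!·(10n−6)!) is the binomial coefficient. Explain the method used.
lim = 1/6! = 1/720

With N = 10n → ∞: C(N, 6) / N^6 = [N(N−1)…(N−5)] / (6! · N^6) = (1/6!) · 1 · (1 − 1/(10n)) · … · (1 − 5/(10n)). Each factor → 1 as N → ∞, so the limit is 1/6! = 1/720.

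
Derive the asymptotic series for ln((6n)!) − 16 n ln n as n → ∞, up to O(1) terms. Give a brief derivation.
ln((6n)!) − 16 n ln n = −10 n ln n + 6(ln 6 − 1) n + (1/2) ln(2π·6n) + O(1/n)

Stirling: ln((6n)!) = 6n ln(6n) − 6n + (1/2) ln(2π·6n) + O(1/n).
Expand 6n ln(6n) = 6n (ln n + ln 6) = 6n ln n + 6n ln 6.
Subtract 16n ln n: leading term is (6 − 16) n ln n = −10 n ln n. The next term is 6n ln 6 − 6n = 6(ln 6 − 1) n. Then the (1/2) ln(2π·6n) correction.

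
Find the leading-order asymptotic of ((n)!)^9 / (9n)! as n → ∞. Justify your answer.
((n)!)^9/(9n)! ~ ((2π·n)^(8/2) / 3) · 9^(−9·n)  →  0

Write N = n. Stirling: N! ~ sqrt(2π N)(N/e)^N and (9N)! ~ sqrt(2π·9N)·(9N/e)^(9N).
  (N!)^9/(9N)! ~ (2π N)^(9/2) (N/e)^(9N) / [sqrt(2π·9N) (9N/e)^(9N)]
     = (2π N)^(9/2) / sqrt(2π·9N) · (N/(9N))^(9N)
     = (2π N)^((9−1)/2) / 3 · 9^(−9N).
Since 9^9 > 1, the factor 9^(−9N) decays exponentially, so the ratio → 0. Substituting N = n gives the stated form.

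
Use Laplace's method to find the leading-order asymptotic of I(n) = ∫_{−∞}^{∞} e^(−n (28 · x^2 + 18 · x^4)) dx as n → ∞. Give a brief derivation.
I(n) ~ sqrt(π/(28n))

φ(x) = 28 · x^2 + 18 · x^4 has its unique global minimum at x* = 0 (since φ'(x) = 56x + 72x^3 = 0 only at x = 0 for real x with both coefficients positive, and φ → ∞ as |x| → ∞). At x* = 0, φ(0) = 0 and φ''(0) = 56. Laplace's method then gives
  I(n) ~ sqrt(2π / (n · φ''(0))) · e^(−n φ(0)) = sqrt(2π / (56n)) = sqrt(π/(28n)).
The 18 · x^4 term contributes only at subleading order (an O(1/n) relative correction).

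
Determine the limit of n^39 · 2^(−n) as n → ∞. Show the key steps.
lim = 0

Exponentials with base > 1 dominate every fixed polynomial: for any fixed c, n^c / 2^n → 0 as n → ∞ (e.g. by the ratio test, or by writing 2^n = e^(n ln 2) and noting e^(n ln 2) / n^c → ∞). Hence n^39 · 2^(−n) = n^39 / 2^n → 0.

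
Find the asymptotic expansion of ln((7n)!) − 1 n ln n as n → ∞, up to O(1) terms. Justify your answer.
ln((7n)!) − 1 n ln n = 6 n ln n + 7(ln 7 − 1) n + (1/2) ln(2π·7n) + O(1/n)

Stirling: ln((7n)!) = 7n ln(7n) − 7n + (1/2) ln(2π·7n) + O(1/n).
Expand 7n ln(7n) = 7n (ln n + ln 7) = 7n ln n + 7n ln 7.
Subtract 1n ln n: leading term is (7 − 1) n ln n = 6 n ln n. The next term is 7n ln 7 − 7n = 7(ln 7 − 1) n. Then the (1/2) ln(2π·7n) correction.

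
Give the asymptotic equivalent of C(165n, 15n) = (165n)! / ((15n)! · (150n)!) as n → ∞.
C(165n, 15n) ~ (285311670611/10000000000)^(15n) · sqrt(11/(20π·15n))

Write N = 15n. Apply Stirling to each factorial:
  (11N)! ~ sqrt(2π·11N) · (11N/e)^(11N),
  N! ~ sqrt(2π N) · (N/e)^N,
  (10N)! ~ sqrt(2π·10N) · (10N/e)^(10N).
The exponential factors combine to (11N)^(11N) / (N^N · (10N)^(10N)) = 11^(11N)/10^(10N) = (11^11/10^10)^N = (285311670611/10000000000)^N.
The square-root prefactors combine to sqrt(2π·11N) / (sqrt(2π N)·sqrt(2π·10N)) = sqrt(11 / (2π·10·N)) = sqrt(11/(20π·15n)).
Substituting N = 15n: C(165n, 15n) ~ (285311670611/10000000000)^(15n) · sqrt(11/(20π·15n)).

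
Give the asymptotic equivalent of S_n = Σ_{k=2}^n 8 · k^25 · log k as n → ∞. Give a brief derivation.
S_n ~ 4 · n^26 log n / 13 − 2 · n^26 / 169

By integral comparison, S_n = ∫_1^n 8 · x^25 · log x dx + O(n^25 · log n). For the integral, ∫ x^25 log x dx = n^26 log n / 26 − n^26/676 (integration by parts). Hence S_n ~ 4 · n^26 log n / 13 − 2 · n^26 / 169.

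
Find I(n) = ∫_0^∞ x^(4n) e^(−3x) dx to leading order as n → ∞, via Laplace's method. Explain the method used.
I(n) ~ (sqrt(2π·4n) / 3) · (4n/(3e))^(4n)

Write the integrand as exp(4n ln x − 3x) and set f(x) = 4n ln x − 3x. Then f'(x) = 4n/x − 3 = 0 at x* = 4n/3, and f''(x*) = −4n/x*^2 = −3^2/(4n). Laplace's method (interior maximum) gives
  I(n) ~ e^(f(x*)) · sqrt(2π / |f''(x*)|)
        = exp(4n ln(4n/3) − 4n) · sqrt(2π · 4n / 3^2)
        = (4n/3)^(4n) e^(−4n) · sqrt(2π·4n) / 3
        = (sqrt(2π·4n) / 3) · (4n/(3e))^(4n).
This matches Γ(4n+1)/3^(4n+1) with Stirling applied to Γ.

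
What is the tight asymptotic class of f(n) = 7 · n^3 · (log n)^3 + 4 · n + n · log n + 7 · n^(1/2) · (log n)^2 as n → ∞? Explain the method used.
f(n) ∈ Θ(n^3 · (log n)^3)

Compare the terms by growth order. For large n, n^a · (log n)^b dominates n^a' · (log n)^b' iff a > a', or (a = a' and b > b'). Ranking the 4 terms shows the dominant one is 7 · n^3 · (log n)^3. Hence f(n) ∈ Θ(n^3 · (log n)^3).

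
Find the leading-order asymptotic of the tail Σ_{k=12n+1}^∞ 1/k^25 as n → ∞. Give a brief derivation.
Σ_{k>12n} 1/k^25 ~ 1/(24 · (12n)^24)

Compare to the integral: ∫_{12n}^∞ x^(−25) dx = [−x^(−24)/24]_{12n}^∞ = 1/((25−1)·(12n)^24). Euler-Maclaurin then gives
  Σ_{k>12n} 1/k^25 = ∫_{12n}^∞ dx/x^25 − 1/(2·(12n)^25) + O(1/(12n)^26).
(Equivalently this is ζ(25) − Σ_{k≤12n} 1/k^25.)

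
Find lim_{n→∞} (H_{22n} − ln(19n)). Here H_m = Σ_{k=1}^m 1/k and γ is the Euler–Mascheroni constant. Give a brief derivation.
lim = ln(22/19) + γ

By Euler-Maclaurin, H_m = ln m + γ + O(1/m). So
  H_{22n} − ln(19n) = ln(22n) + γ − ln(19n) + O(1/n)
                       = ln(22/19) + γ + O(1/n).
Hence the limit is ln(22/19) + γ.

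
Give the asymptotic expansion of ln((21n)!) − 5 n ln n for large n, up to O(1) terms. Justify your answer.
ln((21n)!) − 5 n ln n = 16 n ln n + 21(ln 21 − 1) n + (1/2) ln(2π·21n) + O(1/n)

Stirling: ln((21n)!) = 21n ln(21n) − 21n + (1/2) ln(2π·21n) + O(1/n).
Expand 21n ln(21n) = 21n (ln n + ln 21) = 21n ln n + 21n ln 21.
Subtract 5n ln n: leading term is (21 − 5) n ln n = 16 n ln n. The next term is 21n ln 21 − 21n = 21(ln 21 − 1) n. Then the (1/2) ln(2π·21n) correction.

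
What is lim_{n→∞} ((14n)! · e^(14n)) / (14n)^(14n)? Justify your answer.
lim = ∞

Stirling: (14n)! ~ sqrt(2π·14n) · (14n/e)^(14n). Hence
  (14n)! · e^(14n) / (14n)^(14n) ~ sqrt(2π·14n) = sqrt(2π·14) · sqrt(n) → ∞.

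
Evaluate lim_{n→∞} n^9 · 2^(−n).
lim = 0

Exponentials with base > 1 dominate every fixed polynomial: for any fixed c, n^c / 2^n → 0 as n → ∞ (e.g. by the ratio test, or by writing 2^n = e^(n ln 2) and noting e^(n ln 2) / n^c → ∞). Hence n^9 · 2^(−n) = n^9 / 2^n → 0.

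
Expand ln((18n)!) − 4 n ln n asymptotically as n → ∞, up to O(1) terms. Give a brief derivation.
ln((18n)!) − 4 n ln n = 14 n ln n + 18(ln 18 − 1) n + (1/2) ln(2π·18n) + O(1/n)

Stirling: ln((18n)!) = 18n ln(18n) − 18n + (1/2) ln(2π·18n) + O(1/n).
Expand 18n ln(18n) = 18n (ln n + ln 18) = 18n ln n + 18n ln 18.
Subtract 4n ln n: leading term is (18 − 4) n ln n = 14 n ln n. The next term is 18n ln 18 − 18n = 18(ln 18 − 1) n. Then the (1/2) ln(2π·18n) correction.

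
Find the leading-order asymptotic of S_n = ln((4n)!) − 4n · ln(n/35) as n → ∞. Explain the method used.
S_n ~ 4n · (ln 140 − 1) + O(ln n)

Stirling: ln((4n)!) = 4n ln(4n) − 4n + O(ln n).
  S_n = 4n ln(4n) − 4n − 4n ln(n/35) + O(ln n)
      = 4n ln(4n) − 4n ln n + 4n ln 35 − 4n + O(ln n)
      = 4n ln 4 + 4n ln 35 − 4n + O(ln n)
      = 4n (ln 140 − 1) + O(ln n).
Numerically ln(140) − 1 ≈ 3.9416.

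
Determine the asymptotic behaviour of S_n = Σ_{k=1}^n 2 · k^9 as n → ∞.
S_n ~ n^10 / 5

By integral comparison (Euler-Maclaurin), Σ_{k=1}^n 2 · k^9 = 2 · ∫_0^n x^9 dx + O(n^9) = 2 · n^10/10 = n^10 / 5 + O(n^9). (Equivalently, Faulhaber's formula gives the same leading term.)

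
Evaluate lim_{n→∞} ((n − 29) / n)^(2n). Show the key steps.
lim = e^(−58)

Rewrite as (1 − 29/n)^(2n). By the standard limit (1 + x/n)^n → e^x, we have (1 − 29/n)^n → e^(−29), and raising to the 2nd power gives e^(−58).
More precisely, ln[(1 − 29/n)^(2n)] = 2n · ln(1 − 29/n) = 2n · (-29/n + O(1/n^2)) = -58 + O(1/n) → -58.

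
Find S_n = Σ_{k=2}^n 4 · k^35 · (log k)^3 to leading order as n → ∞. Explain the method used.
S_n ~ n^36 · (log n)^3 / 9

By integral comparison, S_n = ∫_1^n 4 · x^35 · (log x)^3 dx + O(n^35 · (log n)^3). For the integral, the leading term of ∫_1^n x^35 (log x)^3 dx is n^36/36 · (log n)^3 (by repeated integration by parts; each step lowers the log-exponent and produces a relatively O(1/log n) correction). Hence S_n ~ n^36 · (log n)^3 / 9.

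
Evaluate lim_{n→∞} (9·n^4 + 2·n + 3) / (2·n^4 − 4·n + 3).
lim = 9/2

For large n the leading n^4 terms dominate both numerator and denominator. Dividing top and bottom by n^4, every other term tends to 0, leaving 9/2.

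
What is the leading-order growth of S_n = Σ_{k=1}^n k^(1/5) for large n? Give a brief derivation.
S_n ~ (5/6) · n^(6/5)

Integral comparison: Σ_{k=1}^n k^(1/5) = ∫_0^n x^(1/5) dx + O(n^(1/5)). The integral is n^(1 + 1/5) / (1 + 1/5) = n^((1+5)/5) / ((1+5)/5) = (5/6) · n^(6/5).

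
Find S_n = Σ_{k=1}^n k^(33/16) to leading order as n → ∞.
S_n ~ (16/49) · n^(49/16)

Integral comparison: Σ_{k=1}^n k^(33/16) = ∫_0^n x^(33/16) dx + O(n^(33/16)). The integral is n^(1 + 33/16) / (1 + 33/16) = n^((33+16)/16) / ((33+16)/16) = (16/49) · n^(49/16).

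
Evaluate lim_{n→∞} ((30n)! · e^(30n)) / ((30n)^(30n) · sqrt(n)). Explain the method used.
lim = sqrt(2π·30)

Stirling: (30n)! ~ sqrt(2π·30n) · (30n/e)^(30n). Hence
  (30n)! · e^(30n) / (30n)^(30n) ~ sqrt(2π·30n).
Dividing by sqrt(n): sqrt(2π·30n) / sqrt(n) = sqrt(2π·30) · n^((1−1)/2), so the limit is sqrt(2π·30).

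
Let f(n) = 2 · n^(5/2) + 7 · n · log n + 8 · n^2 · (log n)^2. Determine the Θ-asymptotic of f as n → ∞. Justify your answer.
f(n) ∈ Θ(n^(5/2))

Compare the terms by growth order. For large n, n^a · (log n)^b dominates n^a' · (log n)^b' iff a > a', or (a = a' and b > b'). Ranking the 3 terms shows the dominant one is 2 · n^(5/2). Hence f(n) ∈ Θ(n^(5/2)).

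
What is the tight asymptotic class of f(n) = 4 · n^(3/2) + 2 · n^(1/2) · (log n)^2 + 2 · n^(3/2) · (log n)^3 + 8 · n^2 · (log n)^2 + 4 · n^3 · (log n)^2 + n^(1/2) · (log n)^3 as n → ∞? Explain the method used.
f(n) ∈ Θ(n^3 · (log n)^2)

Compare the terms by growth order. For large n, n^a · (log n)^b dominates n^a' · (log n)^b' iff a > a', or (a = a' and b > b'). Ranking the 6 terms shows the dominant one is 4 · n^3 · (log n)^2. Hence f(n) ∈ Θ(n^3 · (log n)^2).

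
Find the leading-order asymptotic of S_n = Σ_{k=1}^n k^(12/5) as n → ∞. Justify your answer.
S_n ~ (5/17) · n^(17/5)

Integral comparison: Σ_{k=1}^n k^(12/5) = ∫_0^n x^(12/5) dx + O(n^(12/5)). The integral is n^(1 + 12/5) / (1 + 12/5) = n^((12+5)/5) / ((12+5)/5) = (5/17) · n^(17/5).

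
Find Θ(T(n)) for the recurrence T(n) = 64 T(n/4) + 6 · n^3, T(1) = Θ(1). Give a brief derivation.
T(n) = Θ(n^3 log n)

log_4 64 = 3, and f(n) = 6 · n^3 = Θ(n^(log_4 64)). This is Case 2 of the master theorem: T(n) = Θ(f(n) · log n) = Θ(n^3 log n).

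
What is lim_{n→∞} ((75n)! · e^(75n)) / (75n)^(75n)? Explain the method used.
lim = ∞

Stirling: (75n)! ~ sqrt(2π·75n) · (75n/e)^(75n). Hence
  (75n)! · e^(75n) / (75n)^(75n) ~ sqrt(2π·75n) = sqrt(2π·75) · sqrt(n) → ∞.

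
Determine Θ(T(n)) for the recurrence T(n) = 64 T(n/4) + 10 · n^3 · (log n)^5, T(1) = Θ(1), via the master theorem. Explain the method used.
T(n) = Θ(n^3 · (log n)^6)

Here log_4 64 = 3 and f(n) = 10 · n^3 · (log n)^5 = Θ(n^(log_4 64) · (log n)^5). This is the extended Case 2 of the master theorem (f matches the critical exponent up to log factors), giving T(n) = Θ(n^(log_4 64) · (log n)^(5+1)) = Θ(n^3 · (log n)^6).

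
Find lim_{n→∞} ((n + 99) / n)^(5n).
lim = e^495

Rewrite as (1 + 99/n)^(5n). By the standard limit (1 + x/n)^n → e^x, we have (1 + 99/n)^n → e^99, and raising to the 5th power gives e^495.
More precisely, ln[(1 + 99/n)^(5n)] = 5n · ln(1 + 99/n) = 5n · (99/n + O(1/n^2)) = 495 + O(1/n) → 495.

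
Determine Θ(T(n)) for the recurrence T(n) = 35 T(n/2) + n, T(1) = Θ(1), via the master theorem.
T(n) = Θ(n^(log_2 35))

Master theorem: compare f(n) = n to n^(log_2 35) where log_2 35 ≈ 5.129. Since 1 < log_2 35, we have f(n) = O(n^(log_2 35 − ε)) for some ε > 0 — Case 1. Hence T(n) = Θ(n^(log_2 35)).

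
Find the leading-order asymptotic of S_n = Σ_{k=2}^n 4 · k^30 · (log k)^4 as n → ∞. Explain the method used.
S_n ~ 4 · n^31 · (log n)^4 / 31

By integral comparison, S_n = ∫_1^n 4 · x^30 · (log x)^4 dx + O(n^30 · (log n)^4). For the integral, the leading term of ∫_1^n x^30 (log x)^4 dx is n^31/31 · (log n)^4 (by repeated integration by parts; each step lowers the log-exponent and produces a relatively O(1/log n) correction). Hence S_n ~ 4 · n^31 · (log n)^4 / 31.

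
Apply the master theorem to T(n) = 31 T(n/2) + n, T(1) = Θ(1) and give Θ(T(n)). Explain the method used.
T(n) = Θ(n^(log_2 31))

Master theorem: compare f(n) = n to n^(log_2 31) where log_2 31 ≈ 4.954. Since 1 < log_2 31, we have f(n) = O(n^(log_2 31 − ε)) for some ε > 0 — Case 1. Hence T(n) = Θ(n^(log_2 31)).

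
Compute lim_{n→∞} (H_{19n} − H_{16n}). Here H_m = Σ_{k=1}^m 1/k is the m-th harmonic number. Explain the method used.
lim = ln(19/16)

Euler-Maclaurin gives H_m = ln m + γ + 1/(2m) + O(1/m^2). The γ and O(1/m) terms cancel in the difference:
  H_{19n} − H_{16n} = ln(19n) − ln(16n) + O(1/n) = ln(19/16) + O(1/n).
Hence the limit is ln(19/16).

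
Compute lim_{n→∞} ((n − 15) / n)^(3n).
lim = e^(−45)

Rewrite as (1 − 15/n)^(3n). By the standard limit (1 + x/n)^n → e^x, we have (1 − 15/n)^n → e^(−15), and raising to the 3rd power gives e^(−45).
More precisely, ln[(1 − 15/n)^(3n)] = 3n · ln(1 − 15/n) = 3n · (-15/n + O(1/n^2)) = -45 + O(1/n) → -45.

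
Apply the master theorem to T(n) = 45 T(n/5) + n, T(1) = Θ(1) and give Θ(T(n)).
T(n) = Θ(n^(log_5 45))

Master theorem: compare f(n) = n to n^(log_5 45) where log_5 45 ≈ 2.365. Since 1 < log_5 45, we have f(n) = O(n^(log_5 45 − ε)) for some ε > 0 — Case 1. Hence T(n) = Θ(n^(log_5 45)).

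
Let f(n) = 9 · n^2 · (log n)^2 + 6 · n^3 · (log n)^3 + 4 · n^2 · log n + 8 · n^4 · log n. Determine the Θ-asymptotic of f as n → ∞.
f(n) ∈ Θ(n^4 · log n)

Compare the terms by growth order. For large n, n^a · (log n)^b dominates n^a' · (log n)^b' iff a > a', or (a = a' and b > b'). Ranking the 4 terms shows the dominant one is 8 · n^4 · log n. Hence f(n) ∈ Θ(n^4 · log n).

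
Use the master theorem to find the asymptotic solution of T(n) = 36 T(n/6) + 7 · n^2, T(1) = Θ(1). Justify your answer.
T(n) = Θ(n^2 log n)

log_6 36 = 2, and f(n) = 7 · n^2 = Θ(n^(log_6 36)). This is Case 2 of the master theorem: T(n) = Θ(f(n) · log n) = Θ(n^2 log n).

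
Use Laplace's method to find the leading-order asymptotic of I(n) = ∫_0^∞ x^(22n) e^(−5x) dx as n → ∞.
I(n) ~ (sqrt(2π·22n) / 5) · (22n/(5e))^(22n)

Write the integrand as exp(22n ln x − 5x) and set f(x) = 22n ln x − 5x. Then f'(x) = 22n/x − 5 = 0 at x* = 22n/5, and f''(x*) = −22n/x*^2 = −5^2/(22n). Laplace's method (interior maximum) gives
  I(n) ~ e^(f(x*)) · sqrt(2π / |f''(x*)|)
        = exp(22n ln(22n/5) − 22n) · sqrt(2π · 22n / 5^2)
        = (22n/5)^(22n) e^(−22n) · sqrt(2π·22n) / 5
        = (sqrt(2π·22n) / 5) · (22n/(5e))^(22n).
This matches Γ(22n+1)/5^(22n+1) with Stirling applied to Γ.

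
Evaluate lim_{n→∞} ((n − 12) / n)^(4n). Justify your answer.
lim = e^(−48)

Rewrite as (1 − 12/n)^(4n). By the standard limit (1 + x/n)^n → e^x, we have (1 − 12/n)^n → e^(−12), and raising to the 4th power gives e^(−48).
More precisely, ln[(1 − 12/n)^(4n)] = 4n · ln(1 − 12/n) = 4n · (-12/n + O(1/n^2)) = -48 + O(1/n) → -48.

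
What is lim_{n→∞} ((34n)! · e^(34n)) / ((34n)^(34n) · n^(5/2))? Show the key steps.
lim = 0

Stirling: (34n)! ~ sqrt(2π·34n) · (34n/e)^(34n). Hence
  (34n)! · e^(34n) / (34n)^(34n) ~ sqrt(2π·34n).
Dividing by n^(5/2): sqrt(2π·34n) / n^(5/2) = sqrt(2π·34) · n^((1−5)/2), so the expression behaves like sqrt(2π·34) · n^((1−5)/2) → 0.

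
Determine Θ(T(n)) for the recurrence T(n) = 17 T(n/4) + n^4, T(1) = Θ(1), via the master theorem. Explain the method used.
T(n) = Θ(n^4)

log_4 17 ≈ 2.044. f(n) = n^4 dominates n^(log_4 17) since 4 > 2.044, and the regularity condition a·f(n/b) = 17·(n/4)^4 = (17/256)·n^4 ≤ c·f(n) holds with c = 17/256 ≈ 0.0664 < 1. So this is Case 3: T(n) = Θ(f(n)) = Θ(n^4).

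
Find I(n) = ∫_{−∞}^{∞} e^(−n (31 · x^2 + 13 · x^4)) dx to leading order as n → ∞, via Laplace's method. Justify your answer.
I(n) ~ sqrt(π/(31n))

φ(x) = 31 · x^2 + 13 · x^4 has its unique global minimum at x* = 0 (since φ'(x) = 62x + 52x^3 = 0 only at x = 0 for real x with both coefficients positive, and φ → ∞ as |x| → ∞). At x* = 0, φ(0) = 0 and φ''(0) = 62. Laplace's method then gives
  I(n) ~ sqrt(2π / (n · φ''(0))) · e^(−n φ(0)) = sqrt(2π / (62n)) = sqrt(π/(31n)).
The 13 · x^4 term contributes only at subleading order (an O(1/n) relative correction).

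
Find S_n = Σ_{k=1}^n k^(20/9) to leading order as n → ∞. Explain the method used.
S_n ~ (9/29) · n^(29/9)

Integral comparison: Σ_{k=1}^n k^(20/9) = ∫_0^n x^(20/9) dx + O(n^(20/9)). The integral is n^(1 + 20/9) / (1 + 20/9) = n^((20+9)/9) / ((20+9)/9) = (9/29) · n^(29/9).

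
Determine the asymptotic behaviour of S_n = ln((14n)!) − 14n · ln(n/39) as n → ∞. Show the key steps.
S_n ~ 14n · (ln 546 − 1) + O(ln n)

Stirling: ln((14n)!) = 14n ln(14n) − 14n + O(ln n).
  S_n = 14n ln(14n) − 14n − 14n ln(n/39) + O(ln n)
      = 14n ln(14n) − 14n ln n + 14n ln 39 − 14n + O(ln n)
      = 14n ln 14 + 14n ln 39 − 14n + O(ln n)
      = 14n (ln 546 − 1) + O(ln n).
Numerically ln(546) − 1 ≈ 5.3026.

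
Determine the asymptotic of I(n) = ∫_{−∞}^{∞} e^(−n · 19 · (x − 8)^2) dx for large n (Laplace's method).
I(n) = sqrt(π/(19n))

Here φ(x) = 19 · (x − 8)^2 has its unique minimum at x* = 8 with φ(x*) = 0 and φ''(x*) = 38. Laplace's method gives
  I(n) ~ e^(−n φ(x*)) · sqrt(2π / (n · φ''(x*))) = sqrt(2π / (38n)) = sqrt(π/(19n)).
This is exact: substituting u = (x − 8)·sqrt(19n) gives I(n) = (1/sqrt(19n)) ∫_{−∞}^{∞} e^(−u^2) du = sqrt(π/(19n)).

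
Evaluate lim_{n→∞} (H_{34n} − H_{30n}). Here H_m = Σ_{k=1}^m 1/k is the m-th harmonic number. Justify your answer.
lim = ln(34/30) = ln(17/15)

Euler-Maclaurin gives H_m = ln m + γ + 1/(2m) + O(1/m^2). The γ and O(1/m) terms cancel in the difference:
  H_{34n} − H_{30n} = ln(34n) − ln(30n) + O(1/n) = ln(34/30) + O(1/n).
Hence the limit is ln(34/30) = ln(17/15).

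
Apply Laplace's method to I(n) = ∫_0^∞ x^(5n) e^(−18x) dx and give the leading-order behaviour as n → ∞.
I(n) ~ (sqrt(2π·5n) / 18) · (5n/(18e))^(5n)

Write the integrand as exp(5n ln x − 18x) and set f(x) = 5n ln x − 18x. Then f'(x) = 5n/x − 18 = 0 at x* = 5n/18, and f''(x*) = −5n/x*^2 = −18^2/(5n). Laplace's method (interior maximum) gives
  I(n) ~ e^(f(x*)) · sqrt(2π / |f''(x*)|)
        = exp(5n ln(5n/18) − 5n) · sqrt(2π · 5n / 18^2)
        = (5n/18)^(5n) e^(−5n) · sqrt(2π·5n) / 18
        = (sqrt(2π·5n) / 18) · (5n/(18e))^(5n).
This matches Γ(5n+1)/18^(5n+1) with Stirling applied to Γ.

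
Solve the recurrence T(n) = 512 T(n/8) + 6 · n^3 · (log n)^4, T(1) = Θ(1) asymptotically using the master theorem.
T(n) = Θ(n^3 · (log n)^5)

Here log_8 512 = 3 and f(n) = 6 · n^3 · (log n)^4 = Θ(n^(log_8 512) · (log n)^4). This is the extended Case 2 of the master theorem (f matches the critical exponent up to log factors), giving T(n) = Θ(n^(log_8 512) · (log n)^(4+1)) = Θ(n^3 · (log n)^5).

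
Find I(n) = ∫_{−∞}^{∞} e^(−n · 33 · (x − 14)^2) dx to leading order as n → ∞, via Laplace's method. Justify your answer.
I(n) = sqrt(π/(33n))

Here φ(x) = 33 · (x − 14)^2 has its unique minimum at x* = 14 with φ(x*) = 0 and φ''(x*) = 66. Laplace's method gives
  I(n) ~ e^(−n φ(x*)) · sqrt(2π / (n · φ''(x*))) = sqrt(2π / (66n)) = sqrt(π/(33n)).
This is exact: substituting u = (x − 14)·sqrt(33n) gives I(n) = (1/sqrt(33n)) ∫_{−∞}^{∞} e^(−u^2) du = sqrt(π/(33n)).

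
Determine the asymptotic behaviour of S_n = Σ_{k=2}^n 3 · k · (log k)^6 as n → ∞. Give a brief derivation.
S_n ~ 3 · n^2 · (log n)^6 / 2

By integral comparison, S_n = ∫_1^n 3 · x · (log x)^6 dx + O(n · (log n)^6). For the integral, the leading term of ∫_1^n x^1 (log x)^6 dx is n^2/2 · (log n)^6 (by repeated integration by parts; each step lowers the log-exponent and produces a relatively O(1/log n) correction). Hence S_n ~ 3 · n^2 · (log n)^6 / 2.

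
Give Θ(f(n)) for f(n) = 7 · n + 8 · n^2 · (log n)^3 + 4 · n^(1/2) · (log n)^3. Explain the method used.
f(n) ∈ Θ(n^2 · (log n)^3)

Compare the terms by growth order. For large n, n^a · (log n)^b dominates n^a' · (log n)^b' iff a > a', or (a = a' and b > b'). Ranking the 3 terms shows the dominant one is 8 · n^2 · (log n)^3. Hence f(n) ∈ Θ(n^2 · (log n)^3).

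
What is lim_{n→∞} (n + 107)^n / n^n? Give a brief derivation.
lim = e^107

Rewrite as (1 + 107/n)^(n). By the standard limit (1 + x/n)^n → e^x, we have (1 + 107/n)^n → e^107, and raising to the 1st power gives e^107.
More precisely, ln[(1 + 107/n)^(n)] = n · ln(1 + 107/n) = n · (107/n + O(1/n^2)) = 107 + O(1/n) → 107.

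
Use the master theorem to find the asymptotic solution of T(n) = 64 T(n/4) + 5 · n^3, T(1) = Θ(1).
T(n) = Θ(n^3 log n)

log_4 64 = 3, and f(n) = 5 · n^3 = Θ(n^(log_4 64)). This is Case 2 of the master theorem: T(n) = Θ(f(n) · log n) = Θ(n^3 log n).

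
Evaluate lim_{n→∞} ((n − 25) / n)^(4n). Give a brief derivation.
lim = e^(−100)

Rewrite as (1 − 25/n)^(4n). By the standard limit (1 + x/n)^n → e^x, we have (1 − 25/n)^n → e^(−25), and raising to the 4th power gives e^(−100).
More precisely, ln[(1 − 25/n)^(4n)] = 4n · ln(1 − 25/n) = 4n · (-25/n + O(1/n^2)) = -100 + O(1/n) → -100.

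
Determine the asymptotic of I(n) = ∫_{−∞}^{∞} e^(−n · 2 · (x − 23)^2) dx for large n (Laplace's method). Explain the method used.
I(n) = sqrt(π/(2n))

Here φ(x) = 2 · (x − 23)^2 has its unique minimum at x* = 23 with φ(x*) = 0 and φ''(x*) = 4. Laplace's method gives
  I(n) ~ e^(−n φ(x*)) · sqrt(2π / (n · φ''(x*))) = sqrt(2π / (4n)) = sqrt(π/(2n)).
This is exact: substituting u = (x − 23)·sqrt(2n) gives I(n) = (1/sqrt(2n)) ∫_{−∞}^{∞} e^(−u^2) du = sqrt(π/(2n)).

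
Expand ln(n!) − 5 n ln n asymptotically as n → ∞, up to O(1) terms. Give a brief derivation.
ln(n!) − 5 n ln n = −4 n ln n − n + (1/2) ln(2π n) + O(1/n)

Stirling: ln((n)!) = n ln(n) − n + (1/2) ln(2π·n) + O(1/n).
Here n ln(n) = n ln n.
Subtract 5n ln n: leading term is (1 − 5) n ln n = −4 n ln n. The next term is −n. Then the (1/2) ln(2π·n) correction.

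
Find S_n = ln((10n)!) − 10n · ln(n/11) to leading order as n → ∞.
S_n ~ 10n · (ln 110 − 1) + O(ln n)

Stirling: ln((10n)!) = 10n ln(10n) − 10n + O(ln n).
  S_n = 10n ln(10n) − 10n − 10n ln(n/11) + O(ln n)
      = 10n ln(10n) − 10n ln n + 10n ln 11 − 10n + O(ln n)
      = 10n ln 10 + 10n ln 11 − 10n + O(ln n)
      = 10n (ln 110 − 1) + O(ln n).
Numerically ln(110) − 1 ≈ 3.7005.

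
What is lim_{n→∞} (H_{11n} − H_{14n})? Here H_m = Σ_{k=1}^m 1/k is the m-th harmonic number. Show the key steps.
lim = ln(11/14)

Euler-Maclaurin gives H_m = ln m + γ + 1/(2m) + O(1/m^2). The γ and O(1/m) terms cancel in the difference:
  H_{11n} − H_{14n} = ln(11n) − ln(14n) + O(1/n) = ln(11/14) + O(1/n).
Hence the limit is ln(11/14).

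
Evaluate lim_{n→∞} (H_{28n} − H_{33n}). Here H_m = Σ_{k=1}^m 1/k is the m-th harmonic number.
lim = ln(28/33)

Euler-Maclaurin gives H_m = ln m + γ + 1/(2m) + O(1/m^2). The γ and O(1/m) terms cancel in the difference:
  H_{28n} − H_{33n} = ln(28n) − ln(33n) + O(1/n) = ln(28/33) + O(1/n).
Hence the limit is ln(28/33).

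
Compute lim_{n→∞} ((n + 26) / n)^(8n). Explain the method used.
lim = e^208

Rewrite as (1 + 26/n)^(8n). By the standard limit (1 + x/n)^n → e^x, we have (1 + 26/n)^n → e^26, and raising to the 8th power gives e^208.
More precisely, ln[(1 + 26/n)^(8n)] = 8n · ln(1 + 26/n) = 8n · (26/n + O(1/n^2)) = 208 + O(1/n) → 208.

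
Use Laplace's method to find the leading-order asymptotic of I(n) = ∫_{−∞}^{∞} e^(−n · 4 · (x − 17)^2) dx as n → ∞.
I(n) = sqrt(π/(4n))

Here φ(x) = 4 · (x − 17)^2 has its unique minimum at x* = 17 with φ(x*) = 0 and φ''(x*) = 8. Laplace's method gives
  I(n) ~ e^(−n φ(x*)) · sqrt(2π / (n · φ''(x*))) = sqrt(2π / (8n)) = sqrt(π/(4n)).
This is exact: substituting u = (x − 17)·sqrt(4n) gives I(n) = (1/sqrt(4n)) ∫_{−∞}^{∞} e^(−u^2) du = sqrt(π/(4n)).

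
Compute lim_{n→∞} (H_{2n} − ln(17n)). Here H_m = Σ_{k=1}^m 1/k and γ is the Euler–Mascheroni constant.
lim = ln(2/17) + γ

By Euler-Maclaurin, H_m = ln m + γ + O(1/m). So
  H_{2n} − ln(17n) = ln(2n) + γ − ln(17n) + O(1/n)
                       = ln(2/17) + γ + O(1/n).
Hence the limit is ln(2/17) + γ.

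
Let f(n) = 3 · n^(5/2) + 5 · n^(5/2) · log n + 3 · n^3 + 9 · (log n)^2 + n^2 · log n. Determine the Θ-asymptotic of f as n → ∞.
f(n) ∈ Θ(n^3)

Compare the terms by growth order. For large n, n^a · (log n)^b dominates n^a' · (log n)^b' iff a > a', or (a = a' and b > b'). Ranking the 5 terms shows the dominant one is 3 · n^3. Hence f(n) ∈ Θ(n^3).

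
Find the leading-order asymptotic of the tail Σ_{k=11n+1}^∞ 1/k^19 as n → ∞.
Σ_{k>11n} 1/k^19 ~ 1/(18 · (11n)^18)

Compare to the integral: ∫_{11n}^∞ x^(−19) dx = [−x^(−18)/18]_{11n}^∞ = 1/((19−1)·(11n)^18). Euler-Maclaurin then gives
  Σ_{k>11n} 1/k^19 = ∫_{11n}^∞ dx/x^19 − 1/(2·(11n)^19) + O(1/(11n)^20).
(Equivalently this is ζ(19) − Σ_{k≤11n} 1/k^19.)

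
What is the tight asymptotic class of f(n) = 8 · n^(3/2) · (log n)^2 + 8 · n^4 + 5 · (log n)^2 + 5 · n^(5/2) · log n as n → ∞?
f(n) ∈ Θ(n^4)

Compare the terms by growth order. For large n, n^a · (log n)^b dominates n^a' · (log n)^b' iff a > a', or (a = a' and b > b'). Ranking the 4 terms shows the dominant one is 8 · n^4. Hence f(n) ∈ Θ(n^4).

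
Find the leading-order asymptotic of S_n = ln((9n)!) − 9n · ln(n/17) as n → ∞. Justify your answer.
S_n ~ 9n · (ln 153 − 1) + O(ln n)

Stirling: ln((9n)!) = 9n ln(9n) − 9n + O(ln n).
  S_n = 9n ln(9n) − 9n − 9n ln(n/17) + O(ln n)
      = 9n ln(9n) − 9n ln n + 9n ln 17 − 9n + O(ln n)
      = 9n ln 9 + 9n ln 17 − 9n + O(ln n)
      = 9n (ln 153 − 1) + O(ln n).
Numerically ln(153) − 1 ≈ 4.0304.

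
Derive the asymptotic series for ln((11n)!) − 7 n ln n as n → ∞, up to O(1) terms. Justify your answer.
ln((11n)!) − 7 n ln n = 4 n ln n + 11(ln 11 − 1) n + (1/2) ln(2π·11n) + O(1/n)

Stirling: ln((11n)!) = 11n ln(11n) − 11n + (1/2) ln(2π·11n) + O(1/n).
Expand 11n ln(11n) = 11n (ln n + ln 11) = 11n ln n + 11n ln 11.
Subtract 7n ln n: leading term is (11 − 7) n ln n = 4 n ln n. The next term is 11n ln 11 − 11n = 11(ln 11 − 1) n. Then the (1/2) ln(2π·11n) correction.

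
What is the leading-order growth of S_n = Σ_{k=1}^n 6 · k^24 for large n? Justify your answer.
S_n ~ 6 · n^25 / 25

By integral comparison (Euler-Maclaurin), Σ_{k=1}^n 6 · k^24 = 6 · ∫_0^n x^24 dx + O(n^24) = 6 · n^25/25 + O(n^24). (Equivalently, Faulhaber's formula gives the same leading term.)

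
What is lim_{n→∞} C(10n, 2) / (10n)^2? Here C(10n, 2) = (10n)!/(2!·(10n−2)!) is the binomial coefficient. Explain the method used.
lim = 1/2! = 1/2

With N = 10n → ∞: C(N, 2) / N^2 = [N(N−1)…(N−1)] / (2! · N^2) = (1/2!) · 1 · (1 − 1/(10n)). Each factor → 1 as N → ∞, so the limit is 1/2! = 1/2.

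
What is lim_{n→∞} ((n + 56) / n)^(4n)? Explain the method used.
lim = e^224

Rewrite as (1 + 56/n)^(4n). By the standard limit (1 + x/n)^n → e^x, we have (1 + 56/n)^n → e^56, and raising to the 4th power gives e^224.
More precisely, ln[(1 + 56/n)^(4n)] = 4n · ln(1 + 56/n) = 4n · (56/n + O(1/n^2)) = 224 + O(1/n) → 224.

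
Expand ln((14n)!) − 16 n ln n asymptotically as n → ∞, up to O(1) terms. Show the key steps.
ln((14n)!) − 16 n ln n = −2 n ln n + 14(ln 14 − 1) n + (1/2) ln(2π·14n) + O(1/n)

Stirling: ln((14n)!) = 14n ln(14n) − 14n + (1/2) ln(2π·14n) + O(1/n).
Expand 14n ln(14n) = 14n (ln n + ln 14) = 14n ln n + 14n ln 14.
Subtract 16n ln n: leading term is (14 − 16) n ln n = −2 n ln n. The next term is 14n ln 14 − 14n = 14(ln 14 − 1) n. Then the (1/2) ln(2π·14n) correction.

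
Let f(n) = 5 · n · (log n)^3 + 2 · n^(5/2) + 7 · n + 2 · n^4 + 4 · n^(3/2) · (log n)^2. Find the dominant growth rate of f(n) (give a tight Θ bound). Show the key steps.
f(n) ∈ Θ(n^4)

Compare the terms by growth order. For large n, n^a · (log n)^b dominates n^a' · (log n)^b' iff a > a', or (a = a' and b > b'). Ranking the 5 terms shows the dominant one is 2 · n^4. Hence f(n) ∈ Θ(n^4).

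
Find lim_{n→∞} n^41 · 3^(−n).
lim = 0

Exponentials with base > 1 dominate every fixed polynomial: for any fixed c, n^c / 3^n → 0 as n → ∞ (e.g. by the ratio test, or by writing 3^n = e^(n ln 3) and noting e^(n ln 3) / n^c → ∞). Hence n^41 · 3^(−n) = n^41 / 3^n → 0.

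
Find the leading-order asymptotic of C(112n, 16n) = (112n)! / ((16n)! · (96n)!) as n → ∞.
C(112n, 16n) ~ (823543/46656)^(16n) · sqrt(7/(12π·16n))

Write N = 16n. Apply Stirling to each factorial:
  (7N)! ~ sqrt(2π·7N) · (7N/e)^(7N),
  N! ~ sqrt(2π N) · (N/e)^N,
  (6N)! ~ sqrt(2π·6N) · (6N/e)^(6N).
The exponential factors combine to (7N)^(7N) / (N^N · (6N)^(6N)) = 7^(7N)/6^(6N) = (7^7/6^6)^N = (823543/46656)^N.
The square-root prefactors combine to sqrt(2π·7N) / (sqrt(2π N)·sqrt(2π·6N)) = sqrt(7 / (2π·6·N)) = sqrt(7/(12π·16n)).
Substituting N = 16n: C(112n, 16n) ~ (823543/46656)^(16n) · sqrt(7/(12π·16n)).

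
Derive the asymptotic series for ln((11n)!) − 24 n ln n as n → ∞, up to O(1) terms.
ln((11n)!) − 24 n ln n = −13 n ln n + 11(ln 11 − 1) n + (1/2) ln(2π·11n) + O(1/n)

Stirling: ln((11n)!) = 11n ln(11n) − 11n + (1/2) ln(2π·11n) + O(1/n).
Expand 11n ln(11n) = 11n (ln n + ln 11) = 11n ln n + 11n ln 11.
Subtract 24n ln n: leading term is (11 − 24) n ln n = −13 n ln n. The next term is 11n ln 11 − 11n = 11(ln 11 − 1) n. Then the (1/2) ln(2π·11n) correction.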